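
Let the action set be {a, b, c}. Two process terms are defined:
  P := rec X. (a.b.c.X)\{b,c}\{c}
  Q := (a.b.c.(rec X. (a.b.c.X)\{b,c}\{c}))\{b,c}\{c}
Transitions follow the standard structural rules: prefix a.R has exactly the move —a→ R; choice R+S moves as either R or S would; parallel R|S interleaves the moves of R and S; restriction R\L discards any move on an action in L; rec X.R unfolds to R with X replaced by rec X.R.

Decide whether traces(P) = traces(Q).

Reachable graph of P (2 states):
  u0 = rec X. (a.b.c.X)\{b,c}\{c} | —a→ u1
  u1 = (b.c.(rec X. (a.b.c.X)\{b,c}\{c}))\{b,c}\{c} | (no moves)
Reachable graph of Q (2 states):
  v0 = (a.b.c.(rec X. (a.b.c.X)\{b,c}\{c}))\{b,c}\{c} | —a→ v1
  v1 = (b.c.(rec X. (a.b.c.X)\{b,c}\{c}))\{b,c}\{c} | (no moves)
Partition-refinement fixed point:
  B0 = {u0, v0}
  B1 = {u1, v1}
u0 ∈ B0, v0 ∈ B0 → same block
Bisimilar ⇒ trace-equivalent.

traces(P) = traces(Q)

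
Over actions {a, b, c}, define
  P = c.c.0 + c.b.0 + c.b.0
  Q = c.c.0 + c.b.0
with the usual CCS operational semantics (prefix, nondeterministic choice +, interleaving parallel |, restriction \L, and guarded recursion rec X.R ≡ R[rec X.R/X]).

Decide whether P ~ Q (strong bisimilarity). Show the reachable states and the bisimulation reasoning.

LTS(P): 4 reachable states
  u0 = c.c.0 + c.b.0 + c.b.0 → —c→ u1, —c→ u2
  u1 = b.0 → —b→ u3
  u2 = c.0 → —c→ u3
  u3 = 0 → (no moves)
LTS(Q): 4 reachable states
  v0 = c.c.0 + c.b.0 → —c→ v1, —c→ v2
  v1 = b.0 → —b→ v3
  v2 = c.0 → —c→ v3
  v3 = 0 → (no moves)
Bisimilarity quotient blocks:
  B0 = {u0, v0}
  B1 = {u2, v2}
  B2 = {u3, v3}
  B3 = {u1, v1}
u0 ∈ B0, v0 ∈ B0 → same block

bisimilar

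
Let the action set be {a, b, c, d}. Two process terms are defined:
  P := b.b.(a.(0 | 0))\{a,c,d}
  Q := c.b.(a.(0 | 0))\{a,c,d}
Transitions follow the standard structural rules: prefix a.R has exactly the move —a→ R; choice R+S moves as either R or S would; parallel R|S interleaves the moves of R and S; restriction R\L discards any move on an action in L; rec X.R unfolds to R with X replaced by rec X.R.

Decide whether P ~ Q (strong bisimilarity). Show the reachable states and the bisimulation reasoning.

NO

P's transition system — 3 states:
  m0 = b.b.(a.(0 | 0))\{a,c,d} | =b=> m1
  m1 = b.(a.(0 | 0))\{a,c,d} | =b=> m2
  m2 = (a.(0 | 0))\{a,c,d} | (no moves)
Q's transition system — 3 states:
  n0 = c.b.(a.(0 | 0))\{a,c,d} | =c=> n1
  n1 = b.(a.(0 | 0))\{a,c,d} | =b=> n2
  n2 = (a.(0 | 0))\{a,c,d} | (no moves)
Partition-refinement fixed point:
  B0 = {m0}
  B1 = {m1, n1}
  B2 = {m2, n2}
  B3 = {n0}
m0 ∈ B0, n0 ∈ B3 → different blocks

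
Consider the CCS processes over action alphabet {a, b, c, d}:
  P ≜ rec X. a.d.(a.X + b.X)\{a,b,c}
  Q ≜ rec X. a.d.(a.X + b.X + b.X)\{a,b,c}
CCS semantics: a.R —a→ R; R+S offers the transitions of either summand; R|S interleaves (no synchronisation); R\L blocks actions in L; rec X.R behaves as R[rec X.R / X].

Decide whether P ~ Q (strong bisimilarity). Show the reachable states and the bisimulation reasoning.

P ~ Q

Reachable graph of P (3 states):
  p0 = rec X. a.d.(a.X + b.X)\{a,b,c} has moves =a=> p1
  p1 = d.(a.(rec X. a.d.(a.X + b.X)\{a,b,c}) + b.(rec X. a.d.(a.X + b.X)\{a,b,c}))\{a,b,c} has moves =d=> p2
  p2 = (a.(rec X. a.d.(a.X + b.X)\{a,b,c}) + b.(rec X. a.d.(a.X + b.X)\{a,b,c}))\{a,b,c} has moves (no moves)
Reachable graph of Q (3 states):
  q0 = rec X. a.d.(a.X + b.X + b.X)\{a,b,c} has moves =a=> q1
  q1 = d.(a.(rec X. a.d.(a.X + b.X + b.X)\{a,b,c}) + b.(rec X. a.d.(a.X + b.X + b.X)\{a,b,c}) + b.(rec X. a.d.(a.X + b.X + b.X)\{a,b,c}))\{a,b,c} has moves =d=> q2
  q2 = (a.(rec X. a.d.(a.X + b.X + b.X)\{a,b,c}) + b.(rec X. a.d.(a.X + b.X + b.X)\{a,b,c}) + b.(rec X. a.d.(a.X + b.X + b.X)\{a,b,c}))\{a,b,c} has moves (no moves)
Coarsest stable partition (strong bisimilarity classes):
  B0 = {p0, q0}
  B1 = {p1, q1}
  B2 = {p2, q2}
p0 ∈ B0, q0 ∈ B0 → same block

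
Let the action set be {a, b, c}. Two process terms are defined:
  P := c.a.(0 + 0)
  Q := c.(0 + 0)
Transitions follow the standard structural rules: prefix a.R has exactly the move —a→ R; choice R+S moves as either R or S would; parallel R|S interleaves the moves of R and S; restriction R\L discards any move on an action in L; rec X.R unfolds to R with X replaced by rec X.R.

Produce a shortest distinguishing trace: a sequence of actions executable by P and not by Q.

ca

Reachable graph of P (3 states):
  s0 = c.a.(0 + 0) has moves —c→ s1
  s1 = a.(0 + 0) has moves —a→ s2
  s2 = 0 + 0 has moves stopped
Reachable graph of Q (2 states):
  t0 = c.(0 + 0) has moves —c→ t1
  t1 = 0 + 0 has moves stopped
Trace ⟨ca⟩ through P, begin at {s0}:
  step 1 (c): {s1}
  step 2 (a): {s2}
  P completes σ.
Trace ⟨ca⟩ through Q, begin at {t0}:
  step 1 (c): {t1}
  step 2 (a): ∅  — Q cannot continue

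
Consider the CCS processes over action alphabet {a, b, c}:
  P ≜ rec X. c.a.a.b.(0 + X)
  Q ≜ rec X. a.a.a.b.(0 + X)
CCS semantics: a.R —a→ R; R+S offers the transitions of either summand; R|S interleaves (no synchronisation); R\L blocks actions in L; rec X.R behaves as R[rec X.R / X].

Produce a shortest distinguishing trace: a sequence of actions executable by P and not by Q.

Reachable graph of P (5 states):
  p0 = rec X. c.a.a.b.(0 + X) → -c-> p1
  p1 = a.a.b.(0 + (rec X. c.a.a.b.(0 + X))) → -a-> p2
  p2 = a.b.(0 + (rec X. c.a.a.b.(0 + X))) → -a-> p3
  p3 = b.(0 + (rec X. c.a.a.b.(0 + X))) → -b-> p4
  p4 = 0 + (rec X. c.a.a.b.(0 + X)) → -c-> p1
Reachable graph of Q (5 states):
  q0 = rec X. a.a.a.b.(0 + X) → -a-> q1
  q1 = a.a.b.(0 + (rec X. a.a.a.b.(0 + X))) → -a-> q2
  q2 = a.b.(0 + (rec X. a.a.a.b.(0 + X))) → -a-> q3
  q3 = b.(0 + (rec X. a.a.a.b.(0 + X))) → -b-> q4
  q4 = 0 + (rec X. a.a.a.b.(0 + X)) → -a-> q1
Executing c from P (initial set {p0}):
  step 1 (c): {p1}
  ✓ P
Executing c from Q (initial set {q0}):
  step 1 (c): ∅ (Q stuck)

c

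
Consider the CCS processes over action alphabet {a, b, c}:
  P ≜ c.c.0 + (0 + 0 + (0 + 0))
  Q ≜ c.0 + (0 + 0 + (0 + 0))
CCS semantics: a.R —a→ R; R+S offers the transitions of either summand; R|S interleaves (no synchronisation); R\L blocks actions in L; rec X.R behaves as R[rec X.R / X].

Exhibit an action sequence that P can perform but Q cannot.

cc

P's transition system — 3 states:
  u0 = c.c.0 + (0 + 0 + (0 + 0)) → ··c··> u1
  u1 = c.0 → ··c··> u2
  u2 = 0 → stopped
Q's transition system — 2 states:
  v0 = c.0 + (0 + 0 + (0 + 0)) → ··c··> v1
  v1 = 0 → stopped
Executing cc from P (initial set {u0}):
  step 1 (c): {u1}
  step 2 (c): {u2}
  — P admits the full trace.
Executing cc from Q (initial set {v0}):
  step 1 (c): {v1}
  step 2 (c): ∅  — Q cannot continue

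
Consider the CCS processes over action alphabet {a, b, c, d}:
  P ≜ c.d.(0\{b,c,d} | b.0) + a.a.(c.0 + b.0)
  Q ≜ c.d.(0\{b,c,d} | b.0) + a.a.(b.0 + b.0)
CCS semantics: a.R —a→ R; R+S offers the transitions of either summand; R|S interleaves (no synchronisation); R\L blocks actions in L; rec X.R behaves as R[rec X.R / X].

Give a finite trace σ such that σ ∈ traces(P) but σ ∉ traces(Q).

aac

LTS(P): 7 reachable states
  m0 = c.d.(0\{b,c,d} | b.0) + a.a.(c.0 + b.0) ⊢ --a--▸ m1, --c--▸ m2
  m1 = a.(c.0 + b.0) ⊢ --a--▸ m3
  m2 = d.(0\{b,c,d} | b.0) ⊢ --d--▸ m4
  m3 = c.0 + b.0 ⊢ --b--▸ m5, --c--▸ m5
  m4 = 0\{b,c,d} | b.0 ⊢ --b--▸ m6
  m5 = 0 ⊢ ∅
  m6 = 0\{b,c,d} | 0 ⊢ ∅
LTS(Q): 7 reachable states
  n0 = c.d.(0\{b,c,d} | b.0) + a.a.(b.0 + b.0) ⊢ --a--▸ n1, --c--▸ n2
  n1 = a.(b.0 + b.0) ⊢ --a--▸ n3
  n2 = d.(0\{b,c,d} | b.0) ⊢ --d--▸ n4
  n3 = b.0 + b.0 ⊢ --b--▸ n5
  n4 = 0\{b,c,d} | b.0 ⊢ --b--▸ n6
  n5 = 0 ⊢ ∅
  n6 = 0\{b,c,d} | 0 ⊢ ∅
Run σ = ⟨aac⟩ on P: start {m0}
  after a @ step 1: {m1}
  after a @ step 2: {m3}
  after c @ step 3: {m5}
  ✓ P
Run σ = ⟨aac⟩ on Q: start {n0}
  after a @ step 1: {n1}
  after a @ step 2: {n3}
  after c @ step 3: ∅  — Q cannot continue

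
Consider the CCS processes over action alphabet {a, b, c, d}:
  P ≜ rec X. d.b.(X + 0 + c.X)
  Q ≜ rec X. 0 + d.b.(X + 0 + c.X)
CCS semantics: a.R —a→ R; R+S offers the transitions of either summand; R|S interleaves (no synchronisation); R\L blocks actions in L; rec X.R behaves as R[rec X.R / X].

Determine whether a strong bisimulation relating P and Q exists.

P's transition system — 3 states:
  m0 = rec X. d.b.(X + 0 + c.X) ⊢ --d--▸ m1
  m1 = b.((rec X. d.b.(X + 0 + c.X)) + 0 + c.(rec X. d.b.(X + 0 + c.X))) ⊢ --b--▸ m2
  m2 = (rec X. d.b.(X + 0 + c.X)) + 0 + c.(rec X. d.b.(X + 0 + c.X)) ⊢ --c--▸ m0, --d--▸ m1
Q's transition system — 3 states:
  n0 = rec X. 0 + d.b.(X + 0 + c.X) ⊢ --d--▸ n1
  n1 = b.((rec X. 0 + d.b.(X + 0 + c.X)) + 0 + c.(rec X. 0 + d.b.(X + 0 + c.X))) ⊢ --b--▸ n2
  n2 = (rec X. 0 + d.b.(X + 0 + c.X)) + 0 + c.(rec X. 0 + d.b.(X + 0 + c.X)) ⊢ --c--▸ n0, --d--▸ n1
Partition-refinement fixed point:
  B0 = {m0, n0}
  B1 = {m1, n1}
  B2 = {m2, n2}
m0 ∈ B0, n0 ∈ B0 → same block

bisimilar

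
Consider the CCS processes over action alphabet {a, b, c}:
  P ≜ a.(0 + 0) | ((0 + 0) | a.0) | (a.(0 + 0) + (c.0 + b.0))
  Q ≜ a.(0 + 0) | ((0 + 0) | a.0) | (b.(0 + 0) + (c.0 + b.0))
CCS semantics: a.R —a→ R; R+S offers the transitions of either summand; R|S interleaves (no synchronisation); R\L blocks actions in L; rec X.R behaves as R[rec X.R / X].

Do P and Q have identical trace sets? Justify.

traces(P) ≠ traces(Q) — witness ⟨aaa⟩

Reachable graph of P (12 states):
  p0 = a.(0 + 0) | ((0 + 0) | a.0) | (a.(0 + 0) + (c.0 + b.0)) | --a--▸ p1, --a--▸ p2, --a--▸ p3, --b--▸ p4, --c--▸ p4
  p1 = (0 + 0) | ((0 + 0) | a.0) | (a.(0 + 0) + (c.0 + b.0)) | --a--▸ p5, --a--▸ p6, --b--▸ p7, --c--▸ p7
  p2 = a.(0 + 0) | ((0 + 0) | 0) | (a.(0 + 0) + (c.0 + b.0)) | --a--▸ p5, --a--▸ p8, --b--▸ p9, --c--▸ p9
  p3 = a.(0 + 0) | ((0 + 0) | a.0) | (0 + 0) | --a--▸ p6, --a--▸ p8
  p4 = a.(0 + 0) | ((0 + 0) | a.0) | 0 | --a--▸ p7, --a--▸ p9
  p5 = (0 + 0) | ((0 + 0) | 0) | (a.(0 + 0) + (c.0 + b.0)) | --a--▸ p10, --b--▸ p11, --c--▸ p11
  p6 = (0 + 0) | ((0 + 0) | a.0) | (0 + 0) | --a--▸ p10
  p7 = (0 + 0) | ((0 + 0) | a.0) | 0 | --a--▸ p11
  p8 = a.(0 + 0) | ((0 + 0) | 0) | (0 + 0) | --a--▸ p10
  p9 = a.(0 + 0) | ((0 + 0) | 0) | 0 | --a--▸ p11
  p10 = (0 + 0) | ((0 + 0) | 0) | (0 + 0) | (no moves)
  p11 = (0 + 0) | ((0 + 0) | 0) | 0 | (no moves)
Reachable graph of Q (12 states):
  q0 = a.(0 + 0) | ((0 + 0) | a.0) | (b.(0 + 0) + (c.0 + b.0)) | --a--▸ q1, --a--▸ q2, --b--▸ q3, --b--▸ q4, --c--▸ q4
  q1 = (0 + 0) | ((0 + 0) | a.0) | (b.(0 + 0) + (c.0 + b.0)) | --a--▸ q5, --b--▸ q6, --b--▸ q7, --c--▸ q7
  q2 = a.(0 + 0) | ((0 + 0) | 0) | (b.(0 + 0) + (c.0 + b.0)) | --a--▸ q5, --b--▸ q8, --b--▸ q9, --c--▸ q9
  q3 = a.(0 + 0) | ((0 + 0) | a.0) | (0 + 0) | --a--▸ q6, --a--▸ q8
  q4 = a.(0 + 0) | ((0 + 0) | a.0) | 0 | --a--▸ q7, --a--▸ q9
  q5 = (0 + 0) | ((0 + 0) | 0) | (b.(0 + 0) + (c.0 + b.0)) | --b--▸ q10, --b--▸ q11, --c--▸ q11
  q6 = (0 + 0) | ((0 + 0) | a.0) | (0 + 0) | --a--▸ q10
  q7 = (0 + 0) | ((0 + 0) | a.0) | 0 | --a--▸ q11
  q8 = a.(0 + 0) | ((0 + 0) | 0) | (0 + 0) | --a--▸ q10
  q9 = a.(0 + 0) | ((0 + 0) | 0) | 0 | --a--▸ q11
  q10 = (0 + 0) | ((0 + 0) | 0) | (0 + 0) | (no moves)
  q11 = (0 + 0) | ((0 + 0) | 0) | 0 | (no moves)
Executing aaa from P (initial set {p0}):
  after a @ step 1: {p1, p2, p3}
  after a @ step 2: {p5, p6, p8}
  after a @ step 3: {p10}
  ✓ P
Executing aaa from Q (initial set {q0}):
  after a @ step 1: {q1, q2}
  after a @ step 2: {q5}
  after a @ step 3: ∅  — Q cannot continue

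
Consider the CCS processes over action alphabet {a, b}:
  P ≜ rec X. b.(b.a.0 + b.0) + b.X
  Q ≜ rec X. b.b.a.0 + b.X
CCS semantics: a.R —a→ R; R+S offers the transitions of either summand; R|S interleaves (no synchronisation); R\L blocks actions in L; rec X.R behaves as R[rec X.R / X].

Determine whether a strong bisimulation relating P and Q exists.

not bisimilar

LTS(P): 4 reachable states
  m0 = rec X. b.(b.a.0 + b.0) + b.X | -b-> m0, -b-> m1
  m1 = b.a.0 + b.0 | -b-> m2, -b-> m3
  m2 = 0 | ∅
  m3 = a.0 | -a-> m2
LTS(Q): 4 reachable states
  n0 = rec X. b.b.a.0 + b.X | -b-> n0, -b-> n1
  n1 = b.a.0 | -b-> n2
  n2 = a.0 | -a-> n3
  n3 = 0 | ∅
Coarsest stable partition (strong bisimilarity classes):
  B0 = {m0}
  B1 = {m1}
  B2 = {m3, n2}
  B3 = {m2, n3}
  B4 = {n0}
  B5 = {n1}
m0 ∈ B0, n0 ∈ B4 → different blocks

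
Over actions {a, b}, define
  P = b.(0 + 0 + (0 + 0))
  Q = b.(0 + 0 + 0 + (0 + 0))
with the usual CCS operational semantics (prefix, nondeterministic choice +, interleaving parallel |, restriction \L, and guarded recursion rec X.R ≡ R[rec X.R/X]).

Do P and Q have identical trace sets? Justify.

YES

Reachable graph of P (2 states):
  m0 = b.(0 + 0 + (0 + 0)) ⊢ -b-> m1
  m1 = 0 + 0 + (0 + 0) ⊢ deadlocked
Reachable graph of Q (2 states):
  n0 = b.(0 + 0 + 0 + (0 + 0)) ⊢ -b-> n1
  n1 = 0 + 0 + 0 + (0 + 0) ⊢ deadlocked
Coarsest stable partition (strong bisimilarity classes):
  B0 = {m0, n0}
  B1 = {m1, n1}
m0 ∈ B0, n0 ∈ B0 → same block
Bisimilar ⇒ trace-equivalent.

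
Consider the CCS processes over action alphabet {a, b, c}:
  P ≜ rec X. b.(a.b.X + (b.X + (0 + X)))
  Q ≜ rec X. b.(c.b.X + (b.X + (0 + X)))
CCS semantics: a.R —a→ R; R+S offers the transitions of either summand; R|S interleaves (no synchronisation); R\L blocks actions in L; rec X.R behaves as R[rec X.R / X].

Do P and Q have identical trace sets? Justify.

Reachable graph of P (3 states):
  p0 = rec X. b.(a.b.X + (b.X + (0 + X))) → -b-> p1
  p1 = a.b.(rec X. b.(a.b.X + (b.X + (0 + X)))) + (b.(rec X. b.(a.b.X + (b.X + (0 + X)))) + (0 + (rec X. b.(a.b.X + (b.X + (0 + X)))))) → -a-> p2, -b-> p0, -b-> p1
  p2 = b.(rec X. b.(a.b.X + (b.X + (0 + X)))) → -b-> p0
Reachable graph of Q (3 states):
  q0 = rec X. b.(c.b.X + (b.X + (0 + X))) → -b-> q1
  q1 = c.b.(rec X. b.(c.b.X + (b.X + (0 + X)))) + (b.(rec X. b.(c.b.X + (b.X + (0 + X)))) + (0 + (rec X. b.(c.b.X + (b.X + (0 + X)))))) → -b-> q0, -b-> q1, -c-> q2
  q2 = b.(rec X. b.(c.b.X + (b.X + (0 + X)))) → -b-> q0
Executing ba from P (initial set {p0}):
  [1] b ⇒ {p1}
  [2] a ⇒ {p2}
  ✓ P
Executing ba from Q (initial set {q0}):
  [1] b ⇒ {q1}
  [2] a ⇒ ∅  — Q cannot continue

traces(P) ≠ traces(Q) — witness ⟨ba⟩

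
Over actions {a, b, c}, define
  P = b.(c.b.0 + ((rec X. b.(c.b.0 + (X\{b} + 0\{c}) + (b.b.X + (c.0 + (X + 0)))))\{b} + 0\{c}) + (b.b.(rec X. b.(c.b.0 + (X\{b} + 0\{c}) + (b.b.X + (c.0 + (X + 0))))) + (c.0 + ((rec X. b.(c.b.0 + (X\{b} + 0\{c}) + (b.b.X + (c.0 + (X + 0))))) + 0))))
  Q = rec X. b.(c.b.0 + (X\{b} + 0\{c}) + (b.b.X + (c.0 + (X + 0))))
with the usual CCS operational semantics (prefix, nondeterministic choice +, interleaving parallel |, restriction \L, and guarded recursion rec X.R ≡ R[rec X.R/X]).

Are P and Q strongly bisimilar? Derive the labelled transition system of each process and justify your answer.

YES

P's transition system — 6 states:
  m0 = b.(c.b.0 + ((rec X. b.(c.b.0 + (X\{b} + 0\{c}) + (b.b.X + (c.0 + (X + 0)))))\{b} + 0\{c}) + (b.b.(rec X. b.(c.b.0 + (X\{b} + 0\{c}) + (b.b.X + (c.0 + (X + 0))))) + (c.0 + ((rec X. b.(c.b.0 + (X\{b} + 0\{c}) + (b.b.X + (c.0 + (X + 0))))) + 0)))) :: ··b··> m1
  m1 = c.b.0 + ((rec X. b.(c.b.0 + (X\{b} + 0\{c}) + (b.b.X + (c.0 + (X + 0)))))\{b} + 0\{c}) + (b.b.(rec X. b.(c.b.0 + (X\{b} + 0\{c}) + (b.b.X + (c.0 + (X + 0))))) + (c.0 + ((rec X. b.(c.b.0 + (X\{b} + 0\{c}) + (b.b.X + (c.0 + (X + 0))))) + 0))) :: ··b··> m1, ··b··> m2, ··c··> m3, ··c··> m4
  m2 = b.(rec X. b.(c.b.0 + (X\{b} + 0\{c}) + (b.b.X + (c.0 + (X + 0))))) :: ··b··> m5
  m3 = 0 :: (no moves)
  m4 = b.0 :: ··b··> m3
  m5 = rec X. b.(c.b.0 + (X\{b} + 0\{c}) + (b.b.X + (c.0 + (X + 0)))) :: ··b··> m1
Q's transition system — 5 states:
  n0 = rec X. b.(c.b.0 + (X\{b} + 0\{c}) + (b.b.X + (c.0 + (X + 0)))) :: ··b··> n1
  n1 = c.b.0 + ((rec X. b.(c.b.0 + (X\{b} + 0\{c}) + (b.b.X + (c.0 + (X + 0)))))\{b} + 0\{c}) + (b.b.(rec X. b.(c.b.0 + (X\{b} + 0\{c}) + (b.b.X + (c.0 + (X + 0))))) + (c.0 + ((rec X. b.(c.b.0 + (X\{b} + 0\{c}) + (b.b.X + (c.0 + (X + 0))))) + 0))) :: ··b··> n1, ··b··> n2, ··c··> n3, ··c··> n4
  n2 = b.(rec X. b.(c.b.0 + (X\{b} + 0\{c}) + (b.b.X + (c.0 + (X + 0))))) :: ··b··> n0
  n3 = 0 :: (no moves)
  n4 = b.0 :: ··b··> n3
Partition-refinement fixed point:
  B0 = {m0, m5, n0}
  B1 = {m1, n1}
  B2 = {m2, n2}
  B3 = {m3, n3}
  B4 = {m4, n4}
m0 ∈ B0, n0 ∈ B0 → same block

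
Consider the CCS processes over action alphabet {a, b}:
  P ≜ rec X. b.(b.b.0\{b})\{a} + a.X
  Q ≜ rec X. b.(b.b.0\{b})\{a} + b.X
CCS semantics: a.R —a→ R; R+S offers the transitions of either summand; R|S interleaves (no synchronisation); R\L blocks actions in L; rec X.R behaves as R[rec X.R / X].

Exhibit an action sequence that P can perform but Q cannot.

a

Reachable graph of P (4 states):
  m0 = rec X. b.(b.b.0\{b})\{a} + a.X → ··a··> m0, ··b··> m1
  m1 = (b.b.0\{b})\{a} → ··b··> m2
  m2 = (b.0\{b})\{a} → ··b··> m3
  m3 = 0\{b}\{a} → (no moves)
Reachable graph of Q (4 states):
  n0 = rec X. b.(b.b.0\{b})\{a} + b.X → ··b··> n0, ··b··> n1
  n1 = (b.b.0\{b})\{a} → ··b··> n2
  n2 = (b.0\{b})\{a} → ··b··> n3
  n3 = 0\{b}\{a} → (no moves)
Run σ = ⟨a⟩ on P: start {m0}
  step 1 (a): {m0}
  P completes σ.
Run σ = ⟨a⟩ on Q: start {n0}
  step 1 (a): ∅ (Q stuck)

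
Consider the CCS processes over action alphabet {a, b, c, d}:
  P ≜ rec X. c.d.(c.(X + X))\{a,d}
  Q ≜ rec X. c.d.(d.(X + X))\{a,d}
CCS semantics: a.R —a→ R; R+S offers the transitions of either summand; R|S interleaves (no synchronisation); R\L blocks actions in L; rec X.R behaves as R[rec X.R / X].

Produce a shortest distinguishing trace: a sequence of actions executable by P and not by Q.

Reachable graph of P (5 states):
  s0 = rec X. c.d.(c.(X + X))\{a,d} | —c→ s1
  s1 = d.(c.((rec X. c.d.(c.(X + X))\{a,d}) + (rec X. c.d.(c.(X + X))\{a,d})))\{a,d} | —d→ s2
  s2 = (c.((rec X. c.d.(c.(X + X))\{a,d}) + (rec X. c.d.(c.(X + X))\{a,d})))\{a,d} | —c→ s3
  s3 = ((rec X. c.d.(c.(X + X))\{a,d}) + (rec X. c.d.(c.(X + X))\{a,d}))\{a,d} | —c→ s4
  s4 = (d.(c.((rec X. c.d.(c.(X + X))\{a,d}) + (rec X. c.d.(c.(X + X))\{a,d})))\{a,d})\{a,d} | (no moves)
Reachable graph of Q (3 states):
  t0 = rec X. c.d.(d.(X + X))\{a,d} | —c→ t1
  t1 = d.(d.((rec X. c.d.(d.(X + X))\{a,d}) + (rec X. c.d.(d.(X + X))\{a,d})))\{a,d} | —d→ t2
  t2 = (d.((rec X. c.d.(d.(X + X))\{a,d}) + (rec X. c.d.(d.(X + X))\{a,d})))\{a,d} | (no moves)
Trace ⟨cdc⟩ through P, begin at {s0}:
  step 1 (c): {s1}
  step 2 (d): {s2}
  step 3 (c): {s3}
  P completes σ.
Trace ⟨cdc⟩ through Q, begin at {t0}:
  step 1 (c): {t1}
  step 2 (d): {t2}
  step 3 (c): ∅ (Q stuck)

cdc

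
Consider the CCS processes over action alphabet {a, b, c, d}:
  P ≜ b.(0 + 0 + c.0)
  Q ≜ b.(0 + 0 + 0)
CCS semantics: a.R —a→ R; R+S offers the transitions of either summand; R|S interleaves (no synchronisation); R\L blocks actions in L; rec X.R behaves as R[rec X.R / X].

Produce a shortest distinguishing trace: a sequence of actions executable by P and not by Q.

P's transition system — 3 states:
  m0 = b.(0 + 0 + c.0) has moves -b-> m1
  m1 = 0 + 0 + c.0 has moves -c-> m2
  m2 = 0 has moves deadlocked
Q's transition system — 2 states:
  n0 = b.(0 + 0 + 0) has moves -b-> n1
  n1 = 0 + 0 + 0 has moves deadlocked
Run σ = ⟨bc⟩ on P: start {m0}
  step 1 (b): {m1}
  step 2 (c): {m2}
  ✓ P
Run σ = ⟨bc⟩ on Q: start {n0}
  step 1 (b): {n1}
  step 2 (c): no successor for Q

bc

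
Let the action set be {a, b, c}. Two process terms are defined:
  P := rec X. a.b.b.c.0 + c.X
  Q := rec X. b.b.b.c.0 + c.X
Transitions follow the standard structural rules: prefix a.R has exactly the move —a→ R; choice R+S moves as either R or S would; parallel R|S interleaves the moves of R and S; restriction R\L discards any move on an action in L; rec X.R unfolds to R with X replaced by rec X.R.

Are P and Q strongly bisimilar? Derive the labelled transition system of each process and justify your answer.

NO

Reachable graph of P (5 states):
  p0 = rec X. a.b.b.c.0 + c.X ⊢ --a--▸ p1, --c--▸ p0
  p1 = b.b.c.0 ⊢ --b--▸ p2
  p2 = b.c.0 ⊢ --b--▸ p3
  p3 = c.0 ⊢ --c--▸ p4
  p4 = 0 ⊢ ∅
Reachable graph of Q (5 states):
  q0 = rec X. b.b.b.c.0 + c.X ⊢ --b--▸ q1, --c--▸ q0
  q1 = b.b.c.0 ⊢ --b--▸ q2
  q2 = b.c.0 ⊢ --b--▸ q3
  q3 = c.0 ⊢ --c--▸ q4
  q4 = 0 ⊢ ∅
Partition-refinement fixed point:
  B0 = {p0}
  B1 = {p1, q1}
  B2 = {p2, q2}
  B3 = {p3, q3}
  B4 = {p4, q4}
  B5 = {q0}
p0 ∈ B0, q0 ∈ B5 → different blocks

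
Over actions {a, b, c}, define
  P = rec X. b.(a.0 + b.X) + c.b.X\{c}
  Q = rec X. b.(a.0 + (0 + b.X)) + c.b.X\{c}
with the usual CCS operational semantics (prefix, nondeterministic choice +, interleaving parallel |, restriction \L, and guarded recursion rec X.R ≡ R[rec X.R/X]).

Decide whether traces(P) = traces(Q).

traces(P) = traces(Q)

LTS(P): 7 reachable states
  p0 = rec X. b.(a.0 + b.X) + c.b.X\{c} ⊢ --b--▸ p1, --c--▸ p2
  p1 = a.0 + b.(rec X. b.(a.0 + b.X) + c.b.X\{c}) ⊢ --a--▸ p3, --b--▸ p0
  p2 = b.(rec X. b.(a.0 + b.X) + c.b.X\{c})\{c} ⊢ --b--▸ p4
  p3 = 0 ⊢ deadlocked
  p4 = (rec X. b.(a.0 + b.X) + c.b.X\{c})\{c} ⊢ --b--▸ p5
  p5 = (a.0 + b.(rec X. b.(a.0 + b.X) + c.b.X\{c}))\{c} ⊢ --a--▸ p6, --b--▸ p4
  p6 = 0\{c} ⊢ deadlocked
LTS(Q): 7 reachable states
  q0 = rec X. b.(a.0 + (0 + b.X)) + c.b.X\{c} ⊢ --b--▸ q1, --c--▸ q2
  q1 = a.0 + (0 + b.(rec X. b.(a.0 + (0 + b.X)) + c.b.X\{c})) ⊢ --a--▸ q3, --b--▸ q0
  q2 = b.(rec X. b.(a.0 + (0 + b.X)) + c.b.X\{c})\{c} ⊢ --b--▸ q4
  q3 = 0 ⊢ deadlocked
  q4 = (rec X. b.(a.0 + (0 + b.X)) + c.b.X\{c})\{c} ⊢ --b--▸ q5
  q5 = (a.0 + (0 + b.(rec X. b.(a.0 + (0 + b.X)) + c.b.X\{c})))\{c} ⊢ --a--▸ q6, --b--▸ q4
  q6 = 0\{c} ⊢ deadlocked
Bisimilarity quotient blocks:
  B0 = {p0, q0}
  B1 = {p1, q1}
  B2 = {p3, p6, q3, q6}
  B3 = {p2, q2}
  B4 = {p4, q4}
  B5 = {p5, q5}
p0 ∈ B0, q0 ∈ B0 → same block
Bisimilar ⇒ trace-equivalent.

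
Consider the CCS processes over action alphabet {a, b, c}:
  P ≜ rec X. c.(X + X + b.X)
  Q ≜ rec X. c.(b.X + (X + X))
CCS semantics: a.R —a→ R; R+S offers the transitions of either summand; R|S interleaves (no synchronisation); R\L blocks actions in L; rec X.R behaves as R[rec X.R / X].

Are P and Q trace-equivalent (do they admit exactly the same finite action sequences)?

traces(P) = traces(Q)

LTS(P): 2 reachable states
  u0 = rec X. c.(X + X + b.X) :: —c→ u1
  u1 = (rec X. c.(X + X + b.X)) + (rec X. c.(X + X + b.X)) + b.(rec X. c.(X + X + b.X)) :: —b→ u0, —c→ u1
LTS(Q): 2 reachable states
  v0 = rec X. c.(b.X + (X + X)) :: —c→ v1
  v1 = b.(rec X. c.(b.X + (X + X))) + ((rec X. c.(b.X + (X + X))) + (rec X. c.(b.X + (X + X)))) :: —b→ v0, —c→ v1
Partition-refinement fixed point:
  B0 = {u0, v0}
  B1 = {u1, v1}
u0 ∈ B0, v0 ∈ B0 → same block
Bisimilar ⇒ trace-equivalent.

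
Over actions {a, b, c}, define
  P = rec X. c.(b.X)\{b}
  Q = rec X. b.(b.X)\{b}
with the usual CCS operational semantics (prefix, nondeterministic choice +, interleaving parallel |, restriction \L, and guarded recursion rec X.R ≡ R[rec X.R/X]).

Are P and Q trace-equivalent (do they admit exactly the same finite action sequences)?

Reachable graph of P (2 states):
  s0 = rec X. c.(b.X)\{b} :: —c→ s1
  s1 = (b.(rec X. c.(b.X)\{b}))\{b} :: ·
Reachable graph of Q (2 states):
  t0 = rec X. b.(b.X)\{b} :: —b→ t1
  t1 = (b.(rec X. b.(b.X)\{b}))\{b} :: ·
Executing c from P (initial set {s0}):
  after c @ step 1: {s1}
  P completes σ.
Executing c from Q (initial set {t0}):
  after c @ step 1: ∅  — Q cannot continue

trace-distinct — witness ⟨c⟩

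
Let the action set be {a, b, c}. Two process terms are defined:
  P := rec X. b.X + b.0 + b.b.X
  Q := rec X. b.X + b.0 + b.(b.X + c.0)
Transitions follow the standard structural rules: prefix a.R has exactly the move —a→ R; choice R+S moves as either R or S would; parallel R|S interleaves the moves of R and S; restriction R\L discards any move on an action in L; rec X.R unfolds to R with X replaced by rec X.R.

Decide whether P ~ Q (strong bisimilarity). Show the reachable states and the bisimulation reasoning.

NO

P's transition system — 3 states:
  u0 = rec X. b.X + b.0 + b.b.X → =b=> u0, =b=> u1, =b=> u2
  u1 = 0 → deadlocked
  u2 = b.(rec X. b.X + b.0 + b.b.X) → =b=> u0
Q's transition system — 3 states:
  v0 = rec X. b.X + b.0 + b.(b.X + c.0) → =b=> v0, =b=> v1, =b=> v2
  v1 = 0 → deadlocked
  v2 = b.(rec X. b.X + b.0 + b.(b.X + c.0)) + c.0 → =b=> v0, =c=> v1
Partition-refinement fixed point:
  B0 = {u0}
  B1 = {u2}
  B2 = {u1, v1}
  B3 = {v0}
  B4 = {v2}
u0 ∈ B0, v0 ∈ B3 → different blocks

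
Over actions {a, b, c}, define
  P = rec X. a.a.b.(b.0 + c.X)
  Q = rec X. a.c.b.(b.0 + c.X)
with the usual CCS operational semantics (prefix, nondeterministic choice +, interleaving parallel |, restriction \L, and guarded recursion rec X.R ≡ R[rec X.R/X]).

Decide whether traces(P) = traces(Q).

trace-distinct — witness ⟨aa⟩

Reachable graph of P (5 states):
  m0 = rec X. a.a.b.(b.0 + c.X) has moves --a--▸ m1
  m1 = a.b.(b.0 + c.(rec X. a.a.b.(b.0 + c.X))) has moves --a--▸ m2
  m2 = b.(b.0 + c.(rec X. a.a.b.(b.0 + c.X))) has moves --b--▸ m3
  m3 = b.0 + c.(rec X. a.a.b.(b.0 + c.X)) has moves --b--▸ m4, --c--▸ m0
  m4 = 0 has moves ·
Reachable graph of Q (5 states):
  n0 = rec X. a.c.b.(b.0 + c.X) has moves --a--▸ n1
  n1 = c.b.(b.0 + c.(rec X. a.c.b.(b.0 + c.X))) has moves --c--▸ n2
  n2 = b.(b.0 + c.(rec X. a.c.b.(b.0 + c.X))) has moves --b--▸ n3
  n3 = b.0 + c.(rec X. a.c.b.(b.0 + c.X)) has moves --b--▸ n4, --c--▸ n0
  n4 = 0 has moves ·
Run σ = ⟨aa⟩ on P: start {m0}
  [1] a ⇒ {m1}
  [2] a ⇒ {m2}
  — P admits the full trace.
Run σ = ⟨aa⟩ on Q: start {n0}
  [1] a ⇒ {n1}
  [2] a ⇒ ∅  — Q cannot continue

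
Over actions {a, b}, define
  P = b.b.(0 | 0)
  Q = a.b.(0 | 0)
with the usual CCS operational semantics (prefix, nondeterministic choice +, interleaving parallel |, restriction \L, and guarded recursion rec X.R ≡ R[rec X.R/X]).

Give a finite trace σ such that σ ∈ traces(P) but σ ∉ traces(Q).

LTS(P): 3 reachable states
  s0 = b.b.(0 | 0) | —b→ s1
  s1 = b.(0 | 0) | —b→ s2
  s2 = 0 | 0 | (no moves)
LTS(Q): 3 reachable states
  t0 = a.b.(0 | 0) | —a→ t1
  t1 = b.(0 | 0) | —b→ t2
  t2 = 0 | 0 | (no moves)
Trace ⟨b⟩ through P, begin at {s0}:
  after b @ step 1: {s1}
  P completes σ.
Trace ⟨b⟩ through Q, begin at {t0}:
  after b @ step 1: ∅ (Q stuck)

b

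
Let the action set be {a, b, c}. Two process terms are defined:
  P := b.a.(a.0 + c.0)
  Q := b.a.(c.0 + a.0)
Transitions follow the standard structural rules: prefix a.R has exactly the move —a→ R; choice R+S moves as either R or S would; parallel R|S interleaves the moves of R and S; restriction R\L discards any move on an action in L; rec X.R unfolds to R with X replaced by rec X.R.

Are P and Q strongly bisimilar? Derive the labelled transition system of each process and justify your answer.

Reachable graph of P (4 states):
  m0 = b.a.(a.0 + c.0) :: ··b··> m1
  m1 = a.(a.0 + c.0) :: ··a··> m2
  m2 = a.0 + c.0 :: ··a··> m3, ··c··> m3
  m3 = 0 :: stopped
Reachable graph of Q (4 states):
  n0 = b.a.(c.0 + a.0) :: ··b··> n1
  n1 = a.(c.0 + a.0) :: ··a··> n2
  n2 = c.0 + a.0 :: ··a··> n3, ··c··> n3
  n3 = 0 :: stopped
Bisimilarity quotient blocks:
  B0 = {m0, n0}
  B1 = {m1, n1}
  B2 = {m2, n2}
  B3 = {m3, n3}
m0 ∈ B0, n0 ∈ B0 → same block

bisimilar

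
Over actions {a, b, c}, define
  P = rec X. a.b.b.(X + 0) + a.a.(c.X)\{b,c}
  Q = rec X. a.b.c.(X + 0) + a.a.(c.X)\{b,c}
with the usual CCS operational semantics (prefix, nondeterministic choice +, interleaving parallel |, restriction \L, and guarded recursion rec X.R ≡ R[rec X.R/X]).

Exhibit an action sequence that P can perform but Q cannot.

LTS(P): 6 reachable states
  p0 = rec X. a.b.b.(X + 0) + a.a.(c.X)\{b,c} → —a→ p1, —a→ p2
  p1 = a.(c.(rec X. a.b.b.(X + 0) + a.a.(c.X)\{b,c}))\{b,c} → —a→ p3
  p2 = b.b.((rec X. a.b.b.(X + 0) + a.a.(c.X)\{b,c}) + 0) → —b→ p4
  p3 = (c.(rec X. a.b.b.(X + 0) + a.a.(c.X)\{b,c}))\{b,c} → (no moves)
  p4 = b.((rec X. a.b.b.(X + 0) + a.a.(c.X)\{b,c}) + 0) → —b→ p5
  p5 = (rec X. a.b.b.(X + 0) + a.a.(c.X)\{b,c}) + 0 → —a→ p1, —a→ p2
LTS(Q): 6 reachable states
  q0 = rec X. a.b.c.(X + 0) + a.a.(c.X)\{b,c} → —a→ q1, —a→ q2
  q1 = a.(c.(rec X. a.b.c.(X + 0) + a.a.(c.X)\{b,c}))\{b,c} → —a→ q3
  q2 = b.c.((rec X. a.b.c.(X + 0) + a.a.(c.X)\{b,c}) + 0) → —b→ q4
  q3 = (c.(rec X. a.b.c.(X + 0) + a.a.(c.X)\{b,c}))\{b,c} → (no moves)
  q4 = c.((rec X. a.b.c.(X + 0) + a.a.(c.X)\{b,c}) + 0) → —c→ q5
  q5 = (rec X. a.b.c.(X + 0) + a.a.(c.X)\{b,c}) + 0 → —a→ q1, —a→ q2
Run σ = ⟨abb⟩ on P: start {p0}
  after a @ step 1: {p1, p2}
  after b @ step 2: {p4}
  after b @ step 3: {p5}
  P completes σ.
Run σ = ⟨abb⟩ on Q: start {q0}
  after a @ step 1: {q1, q2}
  after b @ step 2: {q4}
  after b @ step 3: no successor for Q

abb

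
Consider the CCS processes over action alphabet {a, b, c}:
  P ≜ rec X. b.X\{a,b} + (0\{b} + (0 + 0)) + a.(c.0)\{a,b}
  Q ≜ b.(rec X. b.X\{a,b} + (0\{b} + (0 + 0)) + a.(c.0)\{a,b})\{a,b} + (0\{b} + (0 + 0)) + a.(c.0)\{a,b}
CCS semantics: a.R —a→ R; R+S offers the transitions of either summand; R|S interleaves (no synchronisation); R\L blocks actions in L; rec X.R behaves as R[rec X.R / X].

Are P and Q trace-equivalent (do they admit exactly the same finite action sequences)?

trace-equivalent

LTS(P): 4 reachable states
  m0 = rec X. b.X\{a,b} + (0\{b} + (0 + 0)) + a.(c.0)\{a,b} :: -a-> m1, -b-> m2
  m1 = (c.0)\{a,b} :: -c-> m3
  m2 = (rec X. b.X\{a,b} + (0\{b} + (0 + 0)) + a.(c.0)\{a,b})\{a,b} :: ∅
  m3 = 0\{a,b} :: ∅
LTS(Q): 4 reachable states
  n0 = b.(rec X. b.X\{a,b} + (0\{b} + (0 + 0)) + a.(c.0)\{a,b})\{a,b} + (0\{b} + (0 + 0)) + a.(c.0)\{a,b} :: -a-> n1, -b-> n2
  n1 = (c.0)\{a,b} :: -c-> n3
  n2 = (rec X. b.X\{a,b} + (0\{b} + (0 + 0)) + a.(c.0)\{a,b})\{a,b} :: ∅
  n3 = 0\{a,b} :: ∅
Coarsest stable partition (strong bisimilarity classes):
  B0 = {m0, n0}
  B1 = {m1, n1}
  B2 = {m2, m3, n2, n3}
m0 ∈ B0, n0 ∈ B0 → same block
Bisimilar ⇒ trace-equivalent.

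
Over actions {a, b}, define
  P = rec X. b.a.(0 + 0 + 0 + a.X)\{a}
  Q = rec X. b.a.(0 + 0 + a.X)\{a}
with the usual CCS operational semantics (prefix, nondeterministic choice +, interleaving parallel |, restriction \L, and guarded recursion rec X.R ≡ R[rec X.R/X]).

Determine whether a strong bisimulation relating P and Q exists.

P's transition system — 3 states:
  m0 = rec X. b.a.(0 + 0 + 0 + a.X)\{a} | ··b··> m1
  m1 = a.(0 + 0 + 0 + a.(rec X. b.a.(0 + 0 + 0 + a.X)\{a}))\{a} | ··a··> m2
  m2 = (0 + 0 + 0 + a.(rec X. b.a.(0 + 0 + 0 + a.X)\{a}))\{a} | stopped
Q's transition system — 3 states:
  n0 = rec X. b.a.(0 + 0 + a.X)\{a} | ··b··> n1
  n1 = a.(0 + 0 + a.(rec X. b.a.(0 + 0 + a.X)\{a}))\{a} | ··a··> n2
  n2 = (0 + 0 + a.(rec X. b.a.(0 + 0 + a.X)\{a}))\{a} | stopped
Bisimilarity quotient blocks:
  B0 = {m0, n0}
  B1 = {m1, n1}
  B2 = {m2, n2}
m0 ∈ B0, n0 ∈ B0 → same block

bisimilar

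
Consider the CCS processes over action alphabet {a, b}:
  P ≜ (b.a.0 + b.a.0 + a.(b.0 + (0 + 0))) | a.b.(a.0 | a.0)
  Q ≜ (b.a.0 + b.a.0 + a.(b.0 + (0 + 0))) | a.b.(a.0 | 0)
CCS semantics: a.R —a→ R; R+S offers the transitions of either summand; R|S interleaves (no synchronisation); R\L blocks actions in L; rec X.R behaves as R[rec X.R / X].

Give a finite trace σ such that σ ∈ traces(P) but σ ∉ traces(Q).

aabaa

Reachable graph of P (24 states):
  p0 = (b.a.0 + b.a.0 + a.(b.0 + (0 + 0))) | a.b.(a.0 | a.0) → --a--▸ p1, --a--▸ p2, --b--▸ p3
  p1 = (b.0 + (0 + 0)) | a.b.(a.0 | a.0) → --a--▸ p4, --b--▸ p5
  p2 = (b.a.0 + b.a.0 + a.(b.0 + (0 + 0))) | b.(a.0 | a.0) → --a--▸ p4, --b--▸ p6, --b--▸ p7
  p3 = a.0 | a.b.(a.0 | a.0) → --a--▸ p5, --a--▸ p7
  p4 = (b.0 + (0 + 0)) | b.(a.0 | a.0) → --b--▸ p8, --b--▸ p9
  p5 = 0 | a.b.(a.0 | a.0) → --a--▸ p9
  p6 = (b.a.0 + b.a.0 + a.(b.0 + (0 + 0))) | (a.0 | a.0) → --a--▸ p10, --a--▸ p11, --a--▸ p8, --b--▸ p12
  p7 = a.0 | b.(a.0 | a.0) → --a--▸ p9, --b--▸ p12
  p8 = (b.0 + (0 + 0)) | (a.0 | a.0) → --a--▸ p13, --a--▸ p14, --b--▸ p15
  p9 = 0 | b.(a.0 | a.0) → --b--▸ p15
  p10 = (b.a.0 + b.a.0 + a.(b.0 + (0 + 0))) | (0 | a.0) → --a--▸ p13, --a--▸ p16, --b--▸ p17
  p11 = (b.a.0 + b.a.0 + a.(b.0 + (0 + 0))) | (a.0 | 0) → --a--▸ p14, --a--▸ p16, --b--▸ p18
  p12 = a.0 | (a.0 | a.0) → --a--▸ p15, --a--▸ p17, --a--▸ p18
  p13 = (b.0 + (0 + 0)) | (0 | a.0) → --a--▸ p19, --b--▸ p20
  p14 = (b.0 + (0 + 0)) | (a.0 | 0) → --a--▸ p19, --b--▸ p21
  p15 = 0 | (a.0 | a.0) → --a--▸ p20, --a--▸ p21
  p16 = (b.a.0 + b.a.0 + a.(b.0 + (0 + 0))) | (0 | 0) → --a--▸ p19, --b--▸ p22
  p17 = a.0 | (0 | a.0) → --a--▸ p20, --a--▸ p22
  p18 = a.0 | (a.0 | 0) → --a--▸ p21, --a--▸ p22
  p19 = (b.0 + (0 + 0)) | (0 | 0) → --b--▸ p23
  p20 = 0 | (0 | a.0) → --a--▸ p23
  p21 = 0 | (a.0 | 0) → --a--▸ p23
  p22 = a.0 | (0 | 0) → --a--▸ p23
  p23 = 0 | (0 | 0) → ·
Reachable graph of Q (16 states):
  q0 = (b.a.0 + b.a.0 + a.(b.0 + (0 + 0))) | a.b.(a.0 | 0) → --a--▸ q1, --a--▸ q2, --b--▸ q3
  q1 = (b.0 + (0 + 0)) | a.b.(a.0 | 0) → --a--▸ q4, --b--▸ q5
  q2 = (b.a.0 + b.a.0 + a.(b.0 + (0 + 0))) | b.(a.0 | 0) → --a--▸ q4, --b--▸ q6, --b--▸ q7
  q3 = a.0 | a.b.(a.0 | 0) → --a--▸ q5, --a--▸ q7
  q4 = (b.0 + (0 + 0)) | b.(a.0 | 0) → --b--▸ q8, --b--▸ q9
  q5 = 0 | a.b.(a.0 | 0) → --a--▸ q9
  q6 = (b.a.0 + b.a.0 + a.(b.0 + (0 + 0))) | (a.0 | 0) → --a--▸ q10, --a--▸ q8, --b--▸ q11
  q7 = a.0 | b.(a.0 | 0) → --a--▸ q9, --b--▸ q11
  q8 = (b.0 + (0 + 0)) | (a.0 | 0) → --a--▸ q12, --b--▸ q13
  q9 = 0 | b.(a.0 | 0) → --b--▸ q13
  q10 = (b.a.0 + b.a.0 + a.(b.0 + (0 + 0))) | (0 | 0) → --a--▸ q12, --b--▸ q14
  q11 = a.0 | (a.0 | 0) → --a--▸ q13, --a--▸ q14
  q12 = (b.0 + (0 + 0)) | (0 | 0) → --b--▸ q15
  q13 = 0 | (a.0 | 0) → --a--▸ q15
  q14 = a.0 | (0 | 0) → --a--▸ q15
  q15 = 0 | (0 | 0) → ·
Executing aabaa from P (initial set {p0}):
  [1] a ⇒ {p1, p2}
  [2] a ⇒ {p4}
  [3] b ⇒ {p8, p9}
  [4] a ⇒ {p13, p14}
  [5] a ⇒ {p19}
  P completes σ.
Executing aabaa from Q (initial set {q0}):
  [1] a ⇒ {q1, q2}
  [2] a ⇒ {q4}
  [3] b ⇒ {q8, q9}
  [4] a ⇒ {q12}
  [5] a ⇒ ∅  — Q cannot continue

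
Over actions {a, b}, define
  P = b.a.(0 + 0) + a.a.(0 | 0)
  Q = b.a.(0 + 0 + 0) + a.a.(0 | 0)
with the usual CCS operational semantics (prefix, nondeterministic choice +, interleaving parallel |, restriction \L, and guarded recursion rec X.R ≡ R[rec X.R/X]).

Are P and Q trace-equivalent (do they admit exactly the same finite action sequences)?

LTS(P): 5 reachable states
  u0 = b.a.(0 + 0) + a.a.(0 | 0) ⊢ —a→ u1, —b→ u2
  u1 = a.(0 | 0) ⊢ —a→ u3
  u2 = a.(0 + 0) ⊢ —a→ u4
  u3 = 0 | 0 ⊢ stopped
  u4 = 0 + 0 ⊢ stopped
LTS(Q): 5 reachable states
  v0 = b.a.(0 + 0 + 0) + a.a.(0 | 0) ⊢ —a→ v1, —b→ v2
  v1 = a.(0 | 0) ⊢ —a→ v3
  v2 = a.(0 + 0 + 0) ⊢ —a→ v4
  v3 = 0 | 0 ⊢ stopped
  v4 = 0 + 0 + 0 ⊢ stopped
Bisimilarity quotient blocks:
  B0 = {u0, v0}
  B1 = {u1, u2, v1, v2}
  B2 = {u3, u4, v3, v4}
u0 ∈ B0, v0 ∈ B0 → same block
Bisimilar ⇒ trace-equivalent.

trace-equivalent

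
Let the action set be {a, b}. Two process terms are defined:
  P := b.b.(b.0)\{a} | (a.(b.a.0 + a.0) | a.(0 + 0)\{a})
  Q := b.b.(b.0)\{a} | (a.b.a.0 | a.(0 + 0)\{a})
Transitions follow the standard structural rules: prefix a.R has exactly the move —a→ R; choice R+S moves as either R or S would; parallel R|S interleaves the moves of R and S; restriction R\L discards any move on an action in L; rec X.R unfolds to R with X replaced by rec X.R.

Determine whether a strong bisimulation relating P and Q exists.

not bisimilar

Reachable graph of P (32 states):
  p0 = b.b.(b.0)\{a} | (a.(b.a.0 + a.0) | a.(0 + 0)\{a}) has moves --a--▸ p1, --a--▸ p2, --b--▸ p3
  p1 = b.b.(b.0)\{a} | ((b.a.0 + a.0) | a.(0 + 0)\{a}) has moves --a--▸ p4, --a--▸ p5, --b--▸ p6, --b--▸ p7
  p2 = b.b.(b.0)\{a} | (a.(b.a.0 + a.0) | (0 + 0)\{a}) has moves --a--▸ p4, --b--▸ p8
  p3 = b.(b.0)\{a} | (a.(b.a.0 + a.0) | a.(0 + 0)\{a}) has moves --a--▸ p6, --a--▸ p8, --b--▸ p9
  p4 = b.b.(b.0)\{a} | ((b.a.0 + a.0) | (0 + 0)\{a}) has moves --a--▸ p10, --b--▸ p11, --b--▸ p12
  p5 = b.b.(b.0)\{a} | (0 | a.(0 + 0)\{a}) has moves --a--▸ p10, --b--▸ p13
  p6 = b.(b.0)\{a} | ((b.a.0 + a.0) | a.(0 + 0)\{a}) has moves --a--▸ p11, --a--▸ p13, --b--▸ p14, --b--▸ p15
  p7 = b.b.(b.0)\{a} | (a.0 | a.(0 + 0)\{a}) has moves --a--▸ p12, --a--▸ p5, --b--▸ p15
  p8 = b.(b.0)\{a} | (a.(b.a.0 + a.0) | (0 + 0)\{a}) has moves --a--▸ p11, --b--▸ p16
  p9 = (b.0)\{a} | (a.(b.a.0 + a.0) | a.(0 + 0)\{a}) has moves --a--▸ p14, --a--▸ p16, --b--▸ p17
  p10 = b.b.(b.0)\{a} | (0 | (0 + 0)\{a}) has moves --b--▸ p18
  p11 = b.(b.0)\{a} | ((b.a.0 + a.0) | (0 + 0)\{a}) has moves --a--▸ p18, --b--▸ p19, --b--▸ p20
  p12 = b.b.(b.0)\{a} | (a.0 | (0 + 0)\{a}) has moves --a--▸ p10, --b--▸ p20
  p13 = b.(b.0)\{a} | (0 | a.(0 + 0)\{a}) has moves --a--▸ p18, --b--▸ p21
  p14 = (b.0)\{a} | ((b.a.0 + a.0) | a.(0 + 0)\{a}) has moves --a--▸ p19, --a--▸ p21, --b--▸ p22, --b--▸ p23
  p15 = b.(b.0)\{a} | (a.0 | a.(0 + 0)\{a}) has moves --a--▸ p13, --a--▸ p20, --b--▸ p22
  p16 = (b.0)\{a} | (a.(b.a.0 + a.0) | (0 + 0)\{a}) has moves --a--▸ p19, --b--▸ p24
  p17 = 0\{a} | (a.(b.a.0 + a.0) | a.(0 + 0)\{a}) has moves --a--▸ p23, --a--▸ p24
  p18 = b.(b.0)\{a} | (0 | (0 + 0)\{a}) has moves --b--▸ p25
  p19 = (b.0)\{a} | ((b.a.0 + a.0) | (0 + 0)\{a}) has moves --a--▸ p25, --b--▸ p26, --b--▸ p27
  p20 = b.(b.0)\{a} | (a.0 | (0 + 0)\{a}) has moves --a--▸ p18, --b--▸ p26
  p21 = (b.0)\{a} | (0 | a.(0 + 0)\{a}) has moves --a--▸ p25, --b--▸ p28
  p22 = (b.0)\{a} | (a.0 | a.(0 + 0)\{a}) has moves --a--▸ p21, --a--▸ p26, --b--▸ p29
  p23 = 0\{a} | ((b.a.0 + a.0) | a.(0 + 0)\{a}) has moves --a--▸ p27, --a--▸ p28, --b--▸ p29
  p24 = 0\{a} | (a.(b.a.0 + a.0) | (0 + 0)\{a}) has moves --a--▸ p27
  p25 = (b.0)\{a} | (0 | (0 + 0)\{a}) has moves --b--▸ p30
  p26 = (b.0)\{a} | (a.0 | (0 + 0)\{a}) has moves --a--▸ p25, --b--▸ p31
  p27 = 0\{a} | ((b.a.0 + a.0) | (0 + 0)\{a}) has moves --a--▸ p30, --b--▸ p31
  p28 = 0\{a} | (0 | a.(0 + 0)\{a}) has moves --a--▸ p30
  p29 = 0\{a} | (a.0 | a.(0 + 0)\{a}) has moves --a--▸ p28, --a--▸ p31
  p30 = 0\{a} | (0 | (0 + 0)\{a}) has moves (no moves)
  p31 = 0\{a} | (a.0 | (0 + 0)\{a}) has moves --a--▸ p30
Reachable graph of Q (32 states):
  q0 = b.b.(b.0)\{a} | (a.b.a.0 | a.(0 + 0)\{a}) has moves --a--▸ q1, --a--▸ q2, --b--▸ q3
  q1 = b.b.(b.0)\{a} | (a.b.a.0 | (0 + 0)\{a}) has moves --a--▸ q4, --b--▸ q5
  q2 = b.b.(b.0)\{a} | (b.a.0 | a.(0 + 0)\{a}) has moves --a--▸ q4, --b--▸ q6, --b--▸ q7
  q3 = b.(b.0)\{a} | (a.b.a.0 | a.(0 + 0)\{a}) has moves --a--▸ q5, --a--▸ q6, --b--▸ q8
  q4 = b.b.(b.0)\{a} | (b.a.0 | (0 + 0)\{a}) has moves --b--▸ q10, --b--▸ q9
  q5 = b.(b.0)\{a} | (a.b.a.0 | (0 + 0)\{a}) has moves --a--▸ q9, --b--▸ q11
  q6 = b.(b.0)\{a} | (b.a.0 | a.(0 + 0)\{a}) has moves --a--▸ q9, --b--▸ q12, --b--▸ q13
  q7 = b.b.(b.0)\{a} | (a.0 | a.(0 + 0)\{a}) has moves --a--▸ q10, --a--▸ q14, --b--▸ q13
  q8 = (b.0)\{a} | (a.b.a.0 | a.(0 + 0)\{a}) has moves --a--▸ q11, --a--▸ q12, --b--▸ q15
  q9 = b.(b.0)\{a} | (b.a.0 | (0 + 0)\{a}) has moves --b--▸ q16, --b--▸ q17
  q10 = b.b.(b.0)\{a} | (a.0 | (0 + 0)\{a}) has moves --a--▸ q18, --b--▸ q17
  q11 = (b.0)\{a} | (a.b.a.0 | (0 + 0)\{a}) has moves --a--▸ q16, --b--▸ q19
  q12 = (b.0)\{a} | (b.a.0 | a.(0 + 0)\{a}) has moves --a--▸ q16, --b--▸ q20, --b--▸ q21
  q13 = b.(b.0)\{a} | (a.0 | a.(0 + 0)\{a}) has moves --a--▸ q17, --a--▸ q22, --b--▸ q20
  q14 = b.b.(b.0)\{a} | (0 | a.(0 + 0)\{a}) has moves --a--▸ q18, --b--▸ q22
  q15 = 0\{a} | (a.b.a.0 | a.(0 + 0)\{a}) has moves --a--▸ q19, --a--▸ q21
  q16 = (b.0)\{a} | (b.a.0 | (0 + 0)\{a}) has moves --b--▸ q23, --b--▸ q24
  q17 = b.(b.0)\{a} | (a.0 | (0 + 0)\{a}) has moves --a--▸ q25, --b--▸ q23
  q18 = b.b.(b.0)\{a} | (0 | (0 + 0)\{a}) has moves --b--▸ q25
  q19 = 0\{a} | (a.b.a.0 | (0 + 0)\{a}) has moves --a--▸ q24
  q20 = (b.0)\{a} | (a.0 | a.(0 + 0)\{a}) has moves --a--▸ q23, --a--▸ q26, --b--▸ q27
  q21 = 0\{a} | (b.a.0 | a.(0 + 0)\{a}) has moves --a--▸ q24, --b--▸ q27
  q22 = b.(b.0)\{a} | (0 | a.(0 + 0)\{a}) has moves --a--▸ q25, --b--▸ q26
  q23 = (b.0)\{a} | (a.0 | (0 + 0)\{a}) has moves --a--▸ q28, --b--▸ q29
  q24 = 0\{a} | (b.a.0 | (0 + 0)\{a}) has moves --b--▸ q29
  q25 = b.(b.0)\{a} | (0 | (0 + 0)\{a}) has moves --b--▸ q28
  q26 = (b.0)\{a} | (0 | a.(0 + 0)\{a}) has moves --a--▸ q28, --b--▸ q30
  q27 = 0\{a} | (a.0 | a.(0 + 0)\{a}) has moves --a--▸ q29, --a--▸ q30
  q28 = (b.0)\{a} | (0 | (0 + 0)\{a}) has moves --b--▸ q31
  q29 = 0\{a} | (a.0 | (0 + 0)\{a}) has moves --a--▸ q31
  q30 = 0\{a} | (0 | a.(0 + 0)\{a}) has moves --a--▸ q31
  q31 = 0\{a} | (0 | (0 + 0)\{a}) has moves (no moves)
Coarsest stable partition (strong bisimilarity classes):
  B0 = {p0}
  B1 = {p1}
  B2 = {p6}
  B3 = {p13, p20, q17, q22}
  B4 = {p18, q25}
  B5 = {p25, q28}
  B6 = {p30, q31}
  B7 = {p21, p26, q23, q26}
  B8 = {p28, p31, q29, q30}
  B9 = {p14}
  B10 = {p23}
  B11 = {p27}
  B12 = {p29, q27}
  B13 = {p19}
  B14 = {p22, q20}
  B15 = {p15, q13}
  B16 = {p11}
  B17 = {p7, q7}
  B18 = {p12, p5, q10, q14}
  B19 = {p10, q18}
  B20 = {p4}
  B21 = {p2}
  B22 = {p8}
  B23 = {p16}
  B24 = {p24}
  B25 = {p3}
  B26 = {p9}
  B27 = {p17}
  B28 = {q0}
  B29 = {q2}
  B30 = {q6}
  B31 = {q12}
  B32 = {q21}
  B33 = {q24}
  B34 = {q16}
  B35 = {q9}
  B36 = {q4}
  B37 = {q1}
  B38 = {q5}
  B39 = {q11}
  B40 = {q19}
  B41 = {q3}
  B42 = {q8}
  B43 = {q15}
p0 ∈ B0, q0 ∈ B28 → different blocks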